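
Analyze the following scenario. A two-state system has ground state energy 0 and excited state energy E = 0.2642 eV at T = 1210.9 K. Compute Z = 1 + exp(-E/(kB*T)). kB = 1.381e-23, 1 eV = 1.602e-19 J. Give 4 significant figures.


Step 1: Compute beta*E = E*eV/(kB*T) = 0.2642*1.602e-19/(1.381e-23*1210.9) = 2.531
Step 2: exp(-beta*E) = exp(-2.531) = 0.07958
Step 3: Z = 1 + 0.07958 = 1.08

1.08


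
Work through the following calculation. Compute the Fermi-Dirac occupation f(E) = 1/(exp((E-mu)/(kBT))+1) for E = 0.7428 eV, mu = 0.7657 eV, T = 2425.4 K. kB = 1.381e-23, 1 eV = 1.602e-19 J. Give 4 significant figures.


Step 1: (E - mu) = 0.7428 - 0.7657 = -0.0229 eV
Step 2: Convert: (E-mu)*eV = -3.669e-21 J
Step 3: x = (E-mu)*eV/(kB*T) = -0.1095
Step 4: f = 1/(exp(-0.1095)+1) = 0.5274

0.5274


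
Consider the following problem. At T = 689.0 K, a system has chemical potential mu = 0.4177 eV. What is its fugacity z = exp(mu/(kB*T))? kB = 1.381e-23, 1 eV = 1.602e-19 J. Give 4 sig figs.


Step 1: Convert mu to Joules: 0.4177*1.602e-19 = 6.692e-20 J
Step 2: kB*T = 1.381e-23*689.0 = 9.515e-21 J
Step 3: mu/(kB*T) = 7.033
Step 4: z = exp(7.033) = 1133

1133


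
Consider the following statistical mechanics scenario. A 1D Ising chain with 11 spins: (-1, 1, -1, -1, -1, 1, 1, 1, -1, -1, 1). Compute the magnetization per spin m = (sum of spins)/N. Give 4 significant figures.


Step 1: Count up spins (+1): 5, down spins (-1): 6
Step 2: Total magnetization M = 5 - 6 = -1
Step 3: m = M/N = -1/11 = -0.09091

-0.09091


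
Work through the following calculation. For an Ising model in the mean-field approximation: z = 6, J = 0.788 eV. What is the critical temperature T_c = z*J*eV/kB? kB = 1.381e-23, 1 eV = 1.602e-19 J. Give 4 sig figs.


Step 1: z*J = 6*0.788 = 4.728 eV
Step 2: Convert to Joules: 4.728*1.602e-19 = 7.574e-19 J
Step 3: T_c = 7.574e-19 / 1.381e-23 = 5.485e+04 K

5.485e+04


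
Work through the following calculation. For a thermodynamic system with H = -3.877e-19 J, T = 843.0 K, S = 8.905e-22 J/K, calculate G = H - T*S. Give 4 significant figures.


Step 1: T*S = 843.0 * 8.905e-22 = 7.507e-19 J
Step 2: G = H - T*S = -3.877e-19 - 7.507e-19
Step 3: G = -1.138e-18 J

-1.138e-18


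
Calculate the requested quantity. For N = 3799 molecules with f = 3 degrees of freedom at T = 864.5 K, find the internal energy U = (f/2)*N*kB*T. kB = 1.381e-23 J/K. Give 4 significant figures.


Step 1: f/2 = 3/2 = 1.5
Step 2: N*kB*T = 3799*1.381e-23*864.5 = 4.536e-17
Step 3: U = 1.5 * 4.536e-17 = 6.803e-17 J

6.803e-17


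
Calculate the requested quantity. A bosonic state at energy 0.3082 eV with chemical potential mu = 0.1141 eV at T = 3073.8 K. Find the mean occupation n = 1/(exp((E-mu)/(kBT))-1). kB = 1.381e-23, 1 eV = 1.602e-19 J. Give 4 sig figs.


Step 1: (E - mu) = 0.1941 eV
Step 2: x = (E-mu)*eV/(kB*T) = 0.1941*1.602e-19/(1.381e-23*3073.8) = 0.7325
Step 3: exp(x) = 2.08
Step 4: n = 1/(exp(x)-1) = 0.9257

0.9257


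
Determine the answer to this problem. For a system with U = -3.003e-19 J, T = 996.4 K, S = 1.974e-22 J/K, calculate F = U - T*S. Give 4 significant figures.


Step 1: T*S = 996.4 * 1.974e-22 = 1.967e-19 J
Step 2: F = U - T*S = -3.003e-19 - 1.967e-19
Step 3: F = -4.97e-19 J

-4.97e-19


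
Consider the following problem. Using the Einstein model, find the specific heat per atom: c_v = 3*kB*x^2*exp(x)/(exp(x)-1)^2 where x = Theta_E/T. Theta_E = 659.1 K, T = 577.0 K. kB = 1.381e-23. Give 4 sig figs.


Step 1: x = Theta_E/T = 659.1/577.0 = 1.142
Step 2: x^2 = 1.305
Step 3: exp(x) = 3.134
Step 4: c_v = 3*1.381e-23*1.305*3.134/(3.134-1)^2 = 3.72e-23

3.72e-23


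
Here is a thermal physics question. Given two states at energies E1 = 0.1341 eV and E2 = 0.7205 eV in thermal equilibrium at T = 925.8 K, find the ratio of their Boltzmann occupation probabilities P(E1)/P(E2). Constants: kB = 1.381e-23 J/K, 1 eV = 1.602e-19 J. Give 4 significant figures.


Step 1: Compute energy difference dE = E1 - E2 = 0.1341 - 0.7205 = -0.5864 eV
Step 2: Convert to Joules: dE_J = -0.5864 * 1.602e-19 = -9.394e-20 J
Step 3: Compute exponent = -dE_J / (kB * T) = -(-9.394e-20) / (1.381e-23 * 925.8) = 7.348
Step 4: P(E1)/P(E2) = exp(7.348) = 1552

1552


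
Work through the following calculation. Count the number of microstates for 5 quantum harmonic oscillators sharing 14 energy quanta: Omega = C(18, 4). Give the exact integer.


Step 1: Use binomial coefficient C(18, 4)
Step 2: Numerator = 18! / 14!
Step 3: Denominator = 4!
Step 4: Omega = 3060

3060


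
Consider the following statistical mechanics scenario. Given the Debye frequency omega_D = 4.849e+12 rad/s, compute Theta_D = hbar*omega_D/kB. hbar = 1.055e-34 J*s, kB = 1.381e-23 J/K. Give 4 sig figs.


Step 1: hbar*omega_D = 1.055e-34 * 4.849e+12 = 5.116e-22 J
Step 2: Theta_D = 5.116e-22 / 1.381e-23
Step 3: Theta_D = 37.04 K

37.04


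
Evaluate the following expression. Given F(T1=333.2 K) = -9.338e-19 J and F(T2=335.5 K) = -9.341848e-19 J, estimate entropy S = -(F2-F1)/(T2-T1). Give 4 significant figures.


Step 1: dF = F2 - F1 = -9.341848e-19 - (-9.338e-19) = -3.848e-22 J
Step 2: dT = T2 - T1 = 335.5 - 333.2 = 2.3 K
Step 3: S = -dF/dT = -(-3.848e-22)/2.3 = 1.673e-22 J/K

1.673e-22


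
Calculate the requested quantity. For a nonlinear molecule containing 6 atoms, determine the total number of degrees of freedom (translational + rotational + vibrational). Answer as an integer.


Step 1: Translational DOF = 3
Step 2: Rotational DOF (nonlinear) = 3
Step 3: Vibrational DOF = 3*6 - 6 = 12
Step 4: Total = 3 + 3 + 12 = 18

18


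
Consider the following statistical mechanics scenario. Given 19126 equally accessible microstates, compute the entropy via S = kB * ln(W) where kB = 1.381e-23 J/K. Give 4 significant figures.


Step 1: ln(W) = ln(19126) = 9.859
Step 2: S = kB * ln(W) = 1.381e-23 * 9.859
Step 3: S = 1.362e-22 J/K

1.362e-22


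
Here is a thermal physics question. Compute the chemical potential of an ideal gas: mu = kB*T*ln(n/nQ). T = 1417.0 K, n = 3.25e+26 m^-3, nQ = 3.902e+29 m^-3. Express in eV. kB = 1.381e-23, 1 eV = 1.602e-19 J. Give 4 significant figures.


Step 1: n/nQ = 3.25e+26/3.902e+29 = 0.0008329
Step 2: ln(n/nQ) = -7.091
Step 3: mu = kB*T*ln(n/nQ) = 1.957e-20*-7.091 = -1.388e-19 J
Step 4: Convert to eV: -1.388e-19/1.602e-19 = -0.8661 eV

-0.8661


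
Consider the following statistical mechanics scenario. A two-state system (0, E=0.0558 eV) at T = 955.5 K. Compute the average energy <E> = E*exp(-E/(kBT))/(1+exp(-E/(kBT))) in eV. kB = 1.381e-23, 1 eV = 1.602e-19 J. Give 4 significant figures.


Step 1: beta*E = 0.0558*1.602e-19/(1.381e-23*955.5) = 0.6774
Step 2: exp(-beta*E) = 0.5079
Step 3: <E> = 0.0558*0.5079/(1+0.5079) = 0.0188 eV

0.0188


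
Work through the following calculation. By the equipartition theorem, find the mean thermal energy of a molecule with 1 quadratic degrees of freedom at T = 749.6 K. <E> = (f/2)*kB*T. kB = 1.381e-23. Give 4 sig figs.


Step 1: f/2 = 1/2 = 0.5
Step 2: kB*T = 1.381e-23 * 749.6 = 1.035e-20
Step 3: <E> = 0.5 * 1.035e-20 = 5.176e-21 J

5.176e-21


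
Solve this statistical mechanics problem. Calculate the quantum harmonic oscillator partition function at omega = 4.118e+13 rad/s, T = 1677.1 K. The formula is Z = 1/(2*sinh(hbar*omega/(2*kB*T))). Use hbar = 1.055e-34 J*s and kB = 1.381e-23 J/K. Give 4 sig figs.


Step 1: Compute x = hbar*omega/(kB*T) = 1.055e-34*4.118e+13/(1.381e-23*1677.1) = 0.1876
Step 2: x/2 = 0.09379
Step 3: sinh(x/2) = 0.09393
Step 4: Z = 1/(2*0.09393) = 5.323

5.323


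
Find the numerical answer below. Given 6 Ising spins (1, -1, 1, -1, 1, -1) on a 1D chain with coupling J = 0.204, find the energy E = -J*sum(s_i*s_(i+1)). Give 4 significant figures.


Step 1: Nearest-neighbor products: -1, -1, -1, -1, -1
Step 2: Sum of products = -5
Step 3: E = -0.204 * -5 = 1.02

1.02


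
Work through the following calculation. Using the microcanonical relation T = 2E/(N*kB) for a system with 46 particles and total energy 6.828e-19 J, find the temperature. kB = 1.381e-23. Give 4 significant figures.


Step 1: Numerator = 2*E = 2*6.828e-19 = 1.366e-18 J
Step 2: Denominator = N*kB = 46*1.381e-23 = 6.353e-22
Step 3: T = 1.366e-18 / 6.353e-22 = 2150 K

2150


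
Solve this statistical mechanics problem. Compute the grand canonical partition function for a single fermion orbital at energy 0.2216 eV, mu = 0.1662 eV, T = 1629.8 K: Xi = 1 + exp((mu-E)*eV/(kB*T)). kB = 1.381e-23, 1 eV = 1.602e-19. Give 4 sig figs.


Step 1: (mu - E) = 0.1662 - 0.2216 = -0.0554 eV
Step 2: x = (mu-E)*eV/(kB*T) = -0.0554*1.602e-19/(1.381e-23*1629.8) = -0.3943
Step 3: exp(x) = 0.6741
Step 4: Xi = 1 + 0.6741 = 1.674

1.674


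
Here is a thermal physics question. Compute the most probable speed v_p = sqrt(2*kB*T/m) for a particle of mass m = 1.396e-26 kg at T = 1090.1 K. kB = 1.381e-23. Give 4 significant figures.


Step 1: Numerator = 2*kB*T = 2*1.381e-23*1090.1 = 3.011e-20
Step 2: Ratio = 3.011e-20 / 1.396e-26 = 2.157e+06
Step 3: v_p = sqrt(2.157e+06) = 1469 m/s

1469


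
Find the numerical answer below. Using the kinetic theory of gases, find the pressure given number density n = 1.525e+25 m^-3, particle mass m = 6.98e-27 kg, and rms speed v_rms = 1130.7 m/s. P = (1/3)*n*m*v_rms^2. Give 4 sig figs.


Step 1: v_rms^2 = 1130.7^2 = 1.278e+06
Step 2: n*m = 1.525e+25*6.98e-27 = 0.1064
Step 3: P = (1/3)*0.1064*1.278e+06 = 4.536e+04 Pa

4.536e+04


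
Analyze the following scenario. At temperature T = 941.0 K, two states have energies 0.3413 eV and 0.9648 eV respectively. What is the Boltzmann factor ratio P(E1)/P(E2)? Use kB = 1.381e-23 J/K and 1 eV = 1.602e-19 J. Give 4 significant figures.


Step 1: Compute energy difference dE = E1 - E2 = 0.3413 - 0.9648 = -0.6235 eV
Step 2: Convert to Joules: dE_J = -0.6235 * 1.602e-19 = -9.988e-20 J
Step 3: Compute exponent = -dE_J / (kB * T) = -(-9.988e-20) / (1.381e-23 * 941.0) = 7.686
Step 4: P(E1)/P(E2) = exp(7.686) = 2178

2178


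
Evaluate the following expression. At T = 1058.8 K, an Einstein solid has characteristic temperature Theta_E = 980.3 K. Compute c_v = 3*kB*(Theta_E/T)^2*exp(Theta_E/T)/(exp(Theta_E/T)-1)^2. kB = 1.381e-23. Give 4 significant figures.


Step 1: x = Theta_E/T = 980.3/1058.8 = 0.9259
Step 2: x^2 = 0.8572
Step 3: exp(x) = 2.524
Step 4: c_v = 3*1.381e-23*0.8572*2.524/(2.524-1)^2 = 3.859e-23

3.859e-23


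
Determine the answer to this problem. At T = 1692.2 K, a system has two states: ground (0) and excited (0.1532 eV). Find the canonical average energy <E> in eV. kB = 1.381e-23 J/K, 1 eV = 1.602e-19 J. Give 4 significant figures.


Step 1: beta*E = 0.1532*1.602e-19/(1.381e-23*1692.2) = 1.05
Step 2: exp(-beta*E) = 0.3499
Step 3: <E> = 0.1532*0.3499/(1+0.3499) = 0.03971 eV

0.03971


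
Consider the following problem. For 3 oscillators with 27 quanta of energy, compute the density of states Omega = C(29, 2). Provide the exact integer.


Step 1: Use binomial coefficient C(29, 2)
Step 2: Numerator = 29! / 27!
Step 3: Denominator = 2!
Step 4: Omega = 406

406


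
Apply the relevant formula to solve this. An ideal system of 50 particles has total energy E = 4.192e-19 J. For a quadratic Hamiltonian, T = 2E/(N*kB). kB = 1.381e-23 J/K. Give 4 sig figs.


Step 1: Numerator = 2*E = 2*4.192e-19 = 8.384e-19 J
Step 2: Denominator = N*kB = 50*1.381e-23 = 6.905e-22
Step 3: T = 8.384e-19 / 6.905e-22 = 1214 K

1214


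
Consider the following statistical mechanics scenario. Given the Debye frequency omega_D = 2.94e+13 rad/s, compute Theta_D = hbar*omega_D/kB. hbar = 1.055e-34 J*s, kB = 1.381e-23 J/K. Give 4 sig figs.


Step 1: hbar*omega_D = 1.055e-34 * 2.94e+13 = 3.102e-21 J
Step 2: Theta_D = 3.102e-21 / 1.381e-23
Step 3: Theta_D = 224.6 K

224.6


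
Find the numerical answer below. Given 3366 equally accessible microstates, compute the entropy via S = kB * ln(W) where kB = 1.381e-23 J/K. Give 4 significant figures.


Step 1: ln(W) = ln(3366) = 8.121
Step 2: S = kB * ln(W) = 1.381e-23 * 8.121
Step 3: S = 1.122e-22 J/K

1.122e-22


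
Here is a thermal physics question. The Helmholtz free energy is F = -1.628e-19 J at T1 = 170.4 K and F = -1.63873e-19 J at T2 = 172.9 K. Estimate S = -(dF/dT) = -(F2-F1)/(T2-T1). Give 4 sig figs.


Step 1: dF = F2 - F1 = -1.63873e-19 - (-1.628e-19) = -1.073e-21 J
Step 2: dT = T2 - T1 = 172.9 - 170.4 = 2.5 K
Step 3: S = -dF/dT = -(-1.073e-21)/2.5 = 4.292e-22 J/K

4.292e-22


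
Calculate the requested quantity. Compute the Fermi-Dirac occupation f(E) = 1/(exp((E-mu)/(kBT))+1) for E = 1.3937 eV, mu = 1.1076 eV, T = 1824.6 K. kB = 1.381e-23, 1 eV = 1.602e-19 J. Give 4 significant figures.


Step 1: (E - mu) = 1.3937 - 1.1076 = 0.2861 eV
Step 2: Convert: (E-mu)*eV = 4.583e-20 J
Step 3: x = (E-mu)*eV/(kB*T) = 1.819
Step 4: f = 1/(exp(1.819)+1) = 0.1396

0.1396


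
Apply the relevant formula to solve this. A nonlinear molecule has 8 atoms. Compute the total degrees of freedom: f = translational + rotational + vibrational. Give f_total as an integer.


Step 1: Translational DOF = 3
Step 2: Rotational DOF (nonlinear) = 3
Step 3: Vibrational DOF = 3*8 - 6 = 18
Step 4: Total = 3 + 3 + 18 = 24

24


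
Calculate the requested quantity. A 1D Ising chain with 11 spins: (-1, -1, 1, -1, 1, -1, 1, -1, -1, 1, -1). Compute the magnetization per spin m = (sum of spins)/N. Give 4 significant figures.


Step 1: Count up spins (+1): 4, down spins (-1): 7
Step 2: Total magnetization M = 4 - 7 = -3
Step 3: m = M/N = -3/11 = -0.2727

-0.2727


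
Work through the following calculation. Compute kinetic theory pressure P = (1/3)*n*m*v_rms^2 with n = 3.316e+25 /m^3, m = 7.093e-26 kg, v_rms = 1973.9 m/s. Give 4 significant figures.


Step 1: v_rms^2 = 1973.9^2 = 3.896e+06
Step 2: n*m = 3.316e+25*7.093e-26 = 2.352
Step 3: P = (1/3)*2.352*3.896e+06 = 3.055e+06 Pa

3.055e+06


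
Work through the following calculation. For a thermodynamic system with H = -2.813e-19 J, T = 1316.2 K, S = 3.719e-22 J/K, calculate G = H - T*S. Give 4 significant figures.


Step 1: T*S = 1316.2 * 3.719e-22 = 4.895e-19 J
Step 2: G = H - T*S = -2.813e-19 - 4.895e-19
Step 3: G = -7.708e-19 J

-7.708e-19


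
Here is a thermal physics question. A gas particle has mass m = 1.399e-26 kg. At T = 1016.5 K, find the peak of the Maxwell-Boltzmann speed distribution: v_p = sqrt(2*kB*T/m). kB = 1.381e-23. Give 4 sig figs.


Step 1: Numerator = 2*kB*T = 2*1.381e-23*1016.5 = 2.808e-20
Step 2: Ratio = 2.808e-20 / 1.399e-26 = 2.007e+06
Step 3: v_p = sqrt(2.007e+06) = 1417 m/s

1417


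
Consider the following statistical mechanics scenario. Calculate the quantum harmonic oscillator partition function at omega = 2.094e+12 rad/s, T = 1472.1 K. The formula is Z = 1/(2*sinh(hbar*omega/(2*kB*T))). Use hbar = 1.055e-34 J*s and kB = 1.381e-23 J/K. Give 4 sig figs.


Step 1: Compute x = hbar*omega/(kB*T) = 1.055e-34*2.094e+12/(1.381e-23*1472.1) = 0.01087
Step 2: x/2 = 0.005433
Step 3: sinh(x/2) = 0.005433
Step 4: Z = 1/(2*0.005433) = 92.02

92.02


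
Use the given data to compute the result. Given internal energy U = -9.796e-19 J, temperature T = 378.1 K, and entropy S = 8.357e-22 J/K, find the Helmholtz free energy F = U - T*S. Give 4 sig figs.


Step 1: T*S = 378.1 * 8.357e-22 = 3.16e-19 J
Step 2: F = U - T*S = -9.796e-19 - 3.16e-19
Step 3: F = -1.296e-18 J

-1.296e-18


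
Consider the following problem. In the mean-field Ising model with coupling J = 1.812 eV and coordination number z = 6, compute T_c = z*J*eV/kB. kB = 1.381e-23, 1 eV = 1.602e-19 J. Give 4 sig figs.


Step 1: z*J = 6*1.812 = 10.87 eV
Step 2: Convert to Joules: 10.87*1.602e-19 = 1.742e-18 J
Step 3: T_c = 1.742e-18 / 1.381e-23 = 1.261e+05 K

1.261e+05


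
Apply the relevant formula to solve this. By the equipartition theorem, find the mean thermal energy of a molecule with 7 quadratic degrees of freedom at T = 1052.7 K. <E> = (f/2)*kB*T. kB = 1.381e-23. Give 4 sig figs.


Step 1: f/2 = 7/2 = 3.5
Step 2: kB*T = 1.381e-23 * 1052.7 = 1.454e-20
Step 3: <E> = 3.5 * 1.454e-20 = 5.088e-20 J

5.088e-20


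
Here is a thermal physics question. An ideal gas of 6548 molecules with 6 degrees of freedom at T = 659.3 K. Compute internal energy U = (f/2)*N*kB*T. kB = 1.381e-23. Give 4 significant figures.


Step 1: f/2 = 6/2 = 3.0
Step 2: N*kB*T = 6548*1.381e-23*659.3 = 5.962e-17
Step 3: U = 3.0 * 5.962e-17 = 1.789e-16 J

1.789e-16


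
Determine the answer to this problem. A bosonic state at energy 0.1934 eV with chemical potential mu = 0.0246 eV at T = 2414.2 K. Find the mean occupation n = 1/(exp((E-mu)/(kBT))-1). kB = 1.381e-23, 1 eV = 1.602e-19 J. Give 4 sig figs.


Step 1: (E - mu) = 0.1688 eV
Step 2: x = (E-mu)*eV/(kB*T) = 0.1688*1.602e-19/(1.381e-23*2414.2) = 0.8111
Step 3: exp(x) = 2.25
Step 4: n = 1/(exp(x)-1) = 0.7998

0.7998


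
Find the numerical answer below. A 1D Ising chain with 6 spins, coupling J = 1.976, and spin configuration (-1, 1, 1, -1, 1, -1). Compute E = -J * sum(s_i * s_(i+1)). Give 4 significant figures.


Step 1: Nearest-neighbor products: -1, 1, -1, -1, -1
Step 2: Sum of products = -3
Step 3: E = -1.976 * -3 = 5.928

5.928


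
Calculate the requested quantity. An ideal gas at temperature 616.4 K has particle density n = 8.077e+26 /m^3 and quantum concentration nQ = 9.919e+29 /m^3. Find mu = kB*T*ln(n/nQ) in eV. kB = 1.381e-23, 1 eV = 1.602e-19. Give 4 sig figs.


Step 1: n/nQ = 8.077e+26/9.919e+29 = 0.0008143
Step 2: ln(n/nQ) = -7.113
Step 3: mu = kB*T*ln(n/nQ) = 8.512e-21*-7.113 = -6.055e-20 J
Step 4: Convert to eV: -6.055e-20/1.602e-19 = -0.378 eV

-0.378


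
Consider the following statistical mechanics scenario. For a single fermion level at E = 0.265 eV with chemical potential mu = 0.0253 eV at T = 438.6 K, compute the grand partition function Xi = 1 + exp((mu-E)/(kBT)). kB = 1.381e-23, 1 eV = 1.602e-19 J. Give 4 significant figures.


Step 1: (mu - E) = 0.0253 - 0.265 = -0.2397 eV
Step 2: x = (mu-E)*eV/(kB*T) = -0.2397*1.602e-19/(1.381e-23*438.6) = -6.34
Step 3: exp(x) = 0.001765
Step 4: Xi = 1 + 0.001765 = 1.002

1.002


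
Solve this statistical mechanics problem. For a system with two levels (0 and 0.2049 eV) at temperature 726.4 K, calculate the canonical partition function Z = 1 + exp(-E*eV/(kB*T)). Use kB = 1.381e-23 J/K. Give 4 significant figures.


Step 1: Compute beta*E = E*eV/(kB*T) = 0.2049*1.602e-19/(1.381e-23*726.4) = 3.272
Step 2: exp(-beta*E) = exp(-3.272) = 0.03792
Step 3: Z = 1 + 0.03792 = 1.038

1.038


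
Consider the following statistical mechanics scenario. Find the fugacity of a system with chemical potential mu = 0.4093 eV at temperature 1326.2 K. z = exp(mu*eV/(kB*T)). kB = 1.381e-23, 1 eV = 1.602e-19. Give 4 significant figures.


Step 1: Convert mu to Joules: 0.4093*1.602e-19 = 6.557e-20 J
Step 2: kB*T = 1.381e-23*1326.2 = 1.831e-20 J
Step 3: mu/(kB*T) = 3.58
Step 4: z = exp(3.58) = 35.88

35.88


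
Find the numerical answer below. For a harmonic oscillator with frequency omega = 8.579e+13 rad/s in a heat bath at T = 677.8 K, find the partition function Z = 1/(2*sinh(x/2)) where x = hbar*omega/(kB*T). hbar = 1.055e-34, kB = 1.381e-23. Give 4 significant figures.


Step 1: Compute x = hbar*omega/(kB*T) = 1.055e-34*8.579e+13/(1.381e-23*677.8) = 0.9669
Step 2: x/2 = 0.4835
Step 3: sinh(x/2) = 0.5025
Step 4: Z = 1/(2*0.5025) = 0.995

0.995


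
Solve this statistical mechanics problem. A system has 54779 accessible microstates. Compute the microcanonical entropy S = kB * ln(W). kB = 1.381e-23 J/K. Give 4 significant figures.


Step 1: ln(W) = ln(54779) = 10.91
Step 2: S = kB * ln(W) = 1.381e-23 * 10.91
Step 3: S = 1.507e-22 J/K

1.507e-22


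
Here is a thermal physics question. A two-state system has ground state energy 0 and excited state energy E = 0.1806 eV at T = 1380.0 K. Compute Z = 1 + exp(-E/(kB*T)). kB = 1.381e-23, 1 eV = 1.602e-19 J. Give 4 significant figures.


Step 1: Compute beta*E = E*eV/(kB*T) = 0.1806*1.602e-19/(1.381e-23*1380.0) = 1.518
Step 2: exp(-beta*E) = exp(-1.518) = 0.2191
Step 3: Z = 1 + 0.2191 = 1.219

1.219


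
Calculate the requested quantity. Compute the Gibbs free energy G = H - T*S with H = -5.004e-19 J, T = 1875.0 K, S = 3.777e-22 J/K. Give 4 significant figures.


Step 1: T*S = 1875.0 * 3.777e-22 = 7.082e-19 J
Step 2: G = H - T*S = -5.004e-19 - 7.082e-19
Step 3: G = -1.209e-18 J

-1.209e-18


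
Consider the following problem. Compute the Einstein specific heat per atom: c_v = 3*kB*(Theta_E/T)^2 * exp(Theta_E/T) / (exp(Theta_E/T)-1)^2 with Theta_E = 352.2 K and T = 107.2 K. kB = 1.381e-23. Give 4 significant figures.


Step 1: x = Theta_E/T = 352.2/107.2 = 3.285
Step 2: x^2 = 10.79
Step 3: exp(x) = 26.72
Step 4: c_v = 3*1.381e-23*10.79*26.72/(26.72-1)^2 = 1.806e-23

1.806e-23


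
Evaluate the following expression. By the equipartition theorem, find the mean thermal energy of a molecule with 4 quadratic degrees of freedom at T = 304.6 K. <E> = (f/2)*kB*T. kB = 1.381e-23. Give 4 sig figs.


Step 1: f/2 = 4/2 = 2
Step 2: kB*T = 1.381e-23 * 304.6 = 4.207e-21
Step 3: <E> = 2 * 4.207e-21 = 8.413e-21 J

8.413e-21


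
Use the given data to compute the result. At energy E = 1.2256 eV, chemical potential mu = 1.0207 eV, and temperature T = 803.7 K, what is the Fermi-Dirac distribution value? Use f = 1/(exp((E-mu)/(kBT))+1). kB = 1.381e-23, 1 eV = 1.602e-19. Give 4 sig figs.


Step 1: (E - mu) = 1.2256 - 1.0207 = 0.2049 eV
Step 2: Convert: (E-mu)*eV = 3.282e-20 J
Step 3: x = (E-mu)*eV/(kB*T) = 2.957
Step 4: f = 1/(exp(2.957)+1) = 0.04939

0.04939


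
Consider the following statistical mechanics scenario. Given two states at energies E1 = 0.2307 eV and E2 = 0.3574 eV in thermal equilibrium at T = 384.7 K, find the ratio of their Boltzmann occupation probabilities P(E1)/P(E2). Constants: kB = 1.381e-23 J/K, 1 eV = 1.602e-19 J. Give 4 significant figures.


Step 1: Compute energy difference dE = E1 - E2 = 0.2307 - 0.3574 = -0.1267 eV
Step 2: Convert to Joules: dE_J = -0.1267 * 1.602e-19 = -2.03e-20 J
Step 3: Compute exponent = -dE_J / (kB * T) = -(-2.03e-20) / (1.381e-23 * 384.7) = 3.821
Step 4: P(E1)/P(E2) = exp(3.821) = 45.63

45.63


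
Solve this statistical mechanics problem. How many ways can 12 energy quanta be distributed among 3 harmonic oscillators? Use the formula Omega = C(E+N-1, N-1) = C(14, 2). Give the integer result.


Step 1: Use binomial coefficient C(14, 2)
Step 2: Numerator = 14! / 12!
Step 3: Denominator = 2!
Step 4: Omega = 91

91


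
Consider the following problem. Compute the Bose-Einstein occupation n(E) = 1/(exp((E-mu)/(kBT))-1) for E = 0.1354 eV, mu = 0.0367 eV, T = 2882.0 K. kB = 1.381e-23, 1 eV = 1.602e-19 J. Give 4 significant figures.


Step 1: (E - mu) = 0.0987 eV
Step 2: x = (E-mu)*eV/(kB*T) = 0.0987*1.602e-19/(1.381e-23*2882.0) = 0.3973
Step 3: exp(x) = 1.488
Step 4: n = 1/(exp(x)-1) = 2.05

2.05


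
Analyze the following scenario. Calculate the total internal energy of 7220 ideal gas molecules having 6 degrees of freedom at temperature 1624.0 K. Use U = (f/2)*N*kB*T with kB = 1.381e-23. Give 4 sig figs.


Step 1: f/2 = 6/2 = 3.0
Step 2: N*kB*T = 7220*1.381e-23*1624.0 = 1.619e-16
Step 3: U = 3.0 * 1.619e-16 = 4.858e-16 J

4.858e-16


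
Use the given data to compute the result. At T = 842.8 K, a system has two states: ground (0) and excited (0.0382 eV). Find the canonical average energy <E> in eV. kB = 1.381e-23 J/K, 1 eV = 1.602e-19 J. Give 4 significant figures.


Step 1: beta*E = 0.0382*1.602e-19/(1.381e-23*842.8) = 0.5258
Step 2: exp(-beta*E) = 0.5911
Step 3: <E> = 0.0382*0.5911/(1+0.5911) = 0.01419 eV

0.01419


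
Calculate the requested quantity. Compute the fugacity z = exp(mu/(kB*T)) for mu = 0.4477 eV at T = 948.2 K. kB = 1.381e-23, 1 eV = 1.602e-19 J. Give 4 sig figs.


Step 1: Convert mu to Joules: 0.4477*1.602e-19 = 7.172e-20 J
Step 2: kB*T = 1.381e-23*948.2 = 1.309e-20 J
Step 3: mu/(kB*T) = 5.477
Step 4: z = exp(5.477) = 239.2

239.2


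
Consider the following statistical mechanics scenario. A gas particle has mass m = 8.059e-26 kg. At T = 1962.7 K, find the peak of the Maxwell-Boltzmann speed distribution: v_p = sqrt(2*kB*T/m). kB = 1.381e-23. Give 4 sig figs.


Step 1: Numerator = 2*kB*T = 2*1.381e-23*1962.7 = 5.421e-20
Step 2: Ratio = 5.421e-20 / 8.059e-26 = 6.727e+05
Step 3: v_p = sqrt(6.727e+05) = 820.2 m/s

820.2


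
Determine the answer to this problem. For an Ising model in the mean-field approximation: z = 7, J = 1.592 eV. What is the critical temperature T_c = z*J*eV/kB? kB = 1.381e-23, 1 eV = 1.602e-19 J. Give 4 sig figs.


Step 1: z*J = 7*1.592 = 11.14 eV
Step 2: Convert to Joules: 11.14*1.602e-19 = 1.785e-18 J
Step 3: T_c = 1.785e-18 / 1.381e-23 = 1.293e+05 K

1.293e+05


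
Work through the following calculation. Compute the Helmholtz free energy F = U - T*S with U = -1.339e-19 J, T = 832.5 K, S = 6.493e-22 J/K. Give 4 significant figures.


Step 1: T*S = 832.5 * 6.493e-22 = 5.405e-19 J
Step 2: F = U - T*S = -1.339e-19 - 5.405e-19
Step 3: F = -6.744e-19 J

-6.744e-19


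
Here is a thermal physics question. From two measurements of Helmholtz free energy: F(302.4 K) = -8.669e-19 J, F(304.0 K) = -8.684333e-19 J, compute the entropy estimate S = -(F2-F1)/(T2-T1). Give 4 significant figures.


Step 1: dF = F2 - F1 = -8.684333e-19 - (-8.669e-19) = -1.5333e-21 J
Step 2: dT = T2 - T1 = 304.0 - 302.4 = 1.6 K
Step 3: S = -dF/dT = -(-1.5333e-21)/1.6 = 9.583e-22 J/K

9.583e-22


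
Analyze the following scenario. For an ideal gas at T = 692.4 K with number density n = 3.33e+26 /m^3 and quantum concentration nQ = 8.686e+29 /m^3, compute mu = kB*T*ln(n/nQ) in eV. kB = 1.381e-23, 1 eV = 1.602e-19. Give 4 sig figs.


Step 1: n/nQ = 3.33e+26/8.686e+29 = 0.0003834
Step 2: ln(n/nQ) = -7.866
Step 3: mu = kB*T*ln(n/nQ) = 9.562e-21*-7.866 = -7.522e-20 J
Step 4: Convert to eV: -7.522e-20/1.602e-19 = -0.4695 eV

-0.4695


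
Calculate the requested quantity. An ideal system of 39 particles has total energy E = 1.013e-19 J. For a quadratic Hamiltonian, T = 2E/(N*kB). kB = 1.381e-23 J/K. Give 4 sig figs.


Step 1: Numerator = 2*E = 2*1.013e-19 = 2.026e-19 J
Step 2: Denominator = N*kB = 39*1.381e-23 = 5.386e-22
Step 3: T = 2.026e-19 / 5.386e-22 = 376.2 K

376.2


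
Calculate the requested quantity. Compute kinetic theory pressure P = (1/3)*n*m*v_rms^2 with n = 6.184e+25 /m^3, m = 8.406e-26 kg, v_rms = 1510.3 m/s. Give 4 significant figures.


Step 1: v_rms^2 = 1510.3^2 = 2.281e+06
Step 2: n*m = 6.184e+25*8.406e-26 = 5.198
Step 3: P = (1/3)*5.198*2.281e+06 = 3.952e+06 Pa

3.952e+06


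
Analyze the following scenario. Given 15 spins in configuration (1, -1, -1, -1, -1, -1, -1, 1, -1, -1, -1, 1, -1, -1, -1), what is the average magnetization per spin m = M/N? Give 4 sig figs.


Step 1: Count up spins (+1): 3, down spins (-1): 12
Step 2: Total magnetization M = 3 - 12 = -9
Step 3: m = M/N = -9/15 = -0.6

-0.6


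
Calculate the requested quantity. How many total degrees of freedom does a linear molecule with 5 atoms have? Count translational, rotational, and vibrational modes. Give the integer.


Step 1: Translational DOF = 3
Step 2: Rotational DOF (linear) = 2
Step 3: Vibrational DOF = 3*5 - 5 = 10
Step 4: Total = 3 + 2 + 10 = 15

15


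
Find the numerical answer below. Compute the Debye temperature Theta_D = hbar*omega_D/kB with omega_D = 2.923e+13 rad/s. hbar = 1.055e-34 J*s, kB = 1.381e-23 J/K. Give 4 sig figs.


Step 1: hbar*omega_D = 1.055e-34 * 2.923e+13 = 3.084e-21 J
Step 2: Theta_D = 3.084e-21 / 1.381e-23
Step 3: Theta_D = 223.3 K

223.3


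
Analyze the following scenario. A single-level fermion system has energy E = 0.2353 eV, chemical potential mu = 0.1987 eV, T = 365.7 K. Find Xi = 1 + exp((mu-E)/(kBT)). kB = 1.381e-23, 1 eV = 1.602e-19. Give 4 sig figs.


Step 1: (mu - E) = 0.1987 - 0.2353 = -0.0366 eV
Step 2: x = (mu-E)*eV/(kB*T) = -0.0366*1.602e-19/(1.381e-23*365.7) = -1.161
Step 3: exp(x) = 0.3132
Step 4: Xi = 1 + 0.3132 = 1.313

1.313


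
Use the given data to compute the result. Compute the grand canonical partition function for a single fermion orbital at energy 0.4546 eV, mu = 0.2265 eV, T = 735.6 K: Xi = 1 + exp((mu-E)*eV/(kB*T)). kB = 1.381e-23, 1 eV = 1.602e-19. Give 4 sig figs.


Step 1: (mu - E) = 0.2265 - 0.4546 = -0.2281 eV
Step 2: x = (mu-E)*eV/(kB*T) = -0.2281*1.602e-19/(1.381e-23*735.6) = -3.597
Step 3: exp(x) = 0.0274
Step 4: Xi = 1 + 0.0274 = 1.027

1.027


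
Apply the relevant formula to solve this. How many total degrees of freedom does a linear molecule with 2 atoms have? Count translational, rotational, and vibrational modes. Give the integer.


Step 1: Translational DOF = 3
Step 2: Rotational DOF (linear) = 2
Step 3: Vibrational DOF = 3*2 - 5 = 1
Step 4: Total = 3 + 2 + 1 = 6

6


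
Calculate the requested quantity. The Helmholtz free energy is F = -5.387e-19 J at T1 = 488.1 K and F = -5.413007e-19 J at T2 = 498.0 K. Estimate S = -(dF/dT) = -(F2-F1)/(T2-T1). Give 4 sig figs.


Step 1: dF = F2 - F1 = -5.413007e-19 - (-5.387e-19) = -2.6007e-21 J
Step 2: dT = T2 - T1 = 498.0 - 488.1 = 9.9 K
Step 3: S = -dF/dT = -(-2.6007e-21)/9.9 = 2.627e-22 J/K

2.627e-22


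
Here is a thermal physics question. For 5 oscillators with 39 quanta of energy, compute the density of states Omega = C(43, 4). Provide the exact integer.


Step 1: Use binomial coefficient C(43, 4)
Step 2: Numerator = 43! / 39!
Step 3: Denominator = 4!
Step 4: Omega = 123410

123410


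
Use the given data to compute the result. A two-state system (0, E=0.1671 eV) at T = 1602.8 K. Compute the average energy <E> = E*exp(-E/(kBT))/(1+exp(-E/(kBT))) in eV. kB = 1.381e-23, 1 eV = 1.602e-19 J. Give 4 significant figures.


Step 1: beta*E = 0.1671*1.602e-19/(1.381e-23*1602.8) = 1.209
Step 2: exp(-beta*E) = 0.2984
Step 3: <E> = 0.1671*0.2984/(1+0.2984) = 0.0384 eV

0.0384


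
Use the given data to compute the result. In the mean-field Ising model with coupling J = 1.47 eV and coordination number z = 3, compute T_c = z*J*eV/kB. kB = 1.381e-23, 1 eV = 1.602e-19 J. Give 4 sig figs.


Step 1: z*J = 3*1.47 = 4.41 eV
Step 2: Convert to Joules: 4.41*1.602e-19 = 7.065e-19 J
Step 3: T_c = 7.065e-19 / 1.381e-23 = 5.116e+04 K

5.116e+04


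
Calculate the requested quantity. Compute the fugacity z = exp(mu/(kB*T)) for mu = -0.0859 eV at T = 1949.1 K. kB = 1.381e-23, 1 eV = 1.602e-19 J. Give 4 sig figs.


Step 1: Convert mu to Joules: -0.0859*1.602e-19 = -1.376e-20 J
Step 2: kB*T = 1.381e-23*1949.1 = 2.692e-20 J
Step 3: mu/(kB*T) = -0.5112
Step 4: z = exp(-0.5112) = 0.5997

0.5997


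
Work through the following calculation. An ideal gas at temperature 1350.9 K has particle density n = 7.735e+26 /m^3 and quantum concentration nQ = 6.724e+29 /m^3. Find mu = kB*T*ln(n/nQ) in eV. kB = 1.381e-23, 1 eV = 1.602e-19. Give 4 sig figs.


Step 1: n/nQ = 7.735e+26/6.724e+29 = 0.00115
Step 2: ln(n/nQ) = -6.768
Step 3: mu = kB*T*ln(n/nQ) = 1.866e-20*-6.768 = -1.263e-19 J
Step 4: Convert to eV: -1.263e-19/1.602e-19 = -0.7881 eV

-0.7881


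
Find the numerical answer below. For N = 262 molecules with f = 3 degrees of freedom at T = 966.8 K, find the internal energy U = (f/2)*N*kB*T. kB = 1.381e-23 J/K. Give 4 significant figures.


Step 1: f/2 = 3/2 = 1.5
Step 2: N*kB*T = 262*1.381e-23*966.8 = 3.498e-18
Step 3: U = 1.5 * 3.498e-18 = 5.247e-18 J

5.247e-18


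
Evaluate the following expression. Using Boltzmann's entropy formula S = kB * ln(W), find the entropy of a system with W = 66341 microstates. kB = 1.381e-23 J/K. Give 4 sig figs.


Step 1: ln(W) = ln(66341) = 11.1
Step 2: S = kB * ln(W) = 1.381e-23 * 11.1
Step 3: S = 1.533e-22 J/K

1.533e-22


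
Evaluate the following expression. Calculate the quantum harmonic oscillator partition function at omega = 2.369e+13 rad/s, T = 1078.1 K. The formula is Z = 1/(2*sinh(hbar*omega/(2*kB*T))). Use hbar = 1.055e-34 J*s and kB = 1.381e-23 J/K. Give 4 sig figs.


Step 1: Compute x = hbar*omega/(kB*T) = 1.055e-34*2.369e+13/(1.381e-23*1078.1) = 0.1679
Step 2: x/2 = 0.08393
Step 3: sinh(x/2) = 0.08403
Step 4: Z = 1/(2*0.08403) = 5.95

5.95


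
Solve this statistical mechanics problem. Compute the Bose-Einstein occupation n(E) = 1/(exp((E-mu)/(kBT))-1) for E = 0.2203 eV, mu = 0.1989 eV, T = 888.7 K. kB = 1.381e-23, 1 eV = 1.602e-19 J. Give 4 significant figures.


Step 1: (E - mu) = 0.0214 eV
Step 2: x = (E-mu)*eV/(kB*T) = 0.0214*1.602e-19/(1.381e-23*888.7) = 0.2793
Step 3: exp(x) = 1.322
Step 4: n = 1/(exp(x)-1) = 3.103

3.103


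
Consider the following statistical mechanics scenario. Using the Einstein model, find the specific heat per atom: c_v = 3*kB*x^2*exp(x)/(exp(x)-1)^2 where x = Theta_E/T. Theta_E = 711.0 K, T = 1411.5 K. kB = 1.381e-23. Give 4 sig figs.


Step 1: x = Theta_E/T = 711.0/1411.5 = 0.5037
Step 2: x^2 = 0.2537
Step 3: exp(x) = 1.655
Step 4: c_v = 3*1.381e-23*0.2537*1.655/(1.655-1)^2 = 4.056e-23

4.056e-23


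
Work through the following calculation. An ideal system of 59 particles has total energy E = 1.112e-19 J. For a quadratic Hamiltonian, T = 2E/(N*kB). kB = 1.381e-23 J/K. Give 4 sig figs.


Step 1: Numerator = 2*E = 2*1.112e-19 = 2.224e-19 J
Step 2: Denominator = N*kB = 59*1.381e-23 = 8.148e-22
Step 3: T = 2.224e-19 / 8.148e-22 = 273 K

273


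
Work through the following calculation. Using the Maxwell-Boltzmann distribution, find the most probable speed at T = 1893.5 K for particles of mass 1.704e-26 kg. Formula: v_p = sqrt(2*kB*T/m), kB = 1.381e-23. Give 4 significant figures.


Step 1: Numerator = 2*kB*T = 2*1.381e-23*1893.5 = 5.23e-20
Step 2: Ratio = 5.23e-20 / 1.704e-26 = 3.069e+06
Step 3: v_p = sqrt(3.069e+06) = 1752 m/s

1752


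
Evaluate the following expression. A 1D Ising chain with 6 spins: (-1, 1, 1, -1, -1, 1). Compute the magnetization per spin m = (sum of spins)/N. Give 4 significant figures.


Step 1: Count up spins (+1): 3, down spins (-1): 3
Step 2: Total magnetization M = 3 - 3 = 0
Step 3: m = M/N = 0/6 = 0

0


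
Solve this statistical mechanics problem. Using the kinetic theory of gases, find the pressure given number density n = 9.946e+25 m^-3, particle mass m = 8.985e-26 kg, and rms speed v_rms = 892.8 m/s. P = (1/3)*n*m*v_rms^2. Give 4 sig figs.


Step 1: v_rms^2 = 892.8^2 = 7.971e+05
Step 2: n*m = 9.946e+25*8.985e-26 = 8.936
Step 3: P = (1/3)*8.936*7.971e+05 = 2.374e+06 Pa

2.374e+06


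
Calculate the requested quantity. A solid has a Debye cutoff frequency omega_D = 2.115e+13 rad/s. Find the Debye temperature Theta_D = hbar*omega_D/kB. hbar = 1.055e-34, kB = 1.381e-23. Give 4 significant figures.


Step 1: hbar*omega_D = 1.055e-34 * 2.115e+13 = 2.231e-21 J
Step 2: Theta_D = 2.231e-21 / 1.381e-23
Step 3: Theta_D = 161.6 K

161.6


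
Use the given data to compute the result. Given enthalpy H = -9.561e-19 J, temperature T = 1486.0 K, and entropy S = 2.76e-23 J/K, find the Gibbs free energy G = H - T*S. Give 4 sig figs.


Step 1: T*S = 1486.0 * 2.76e-23 = 4.101e-20 J
Step 2: G = H - T*S = -9.561e-19 - 4.101e-20
Step 3: G = -9.971e-19 J

-9.971e-19


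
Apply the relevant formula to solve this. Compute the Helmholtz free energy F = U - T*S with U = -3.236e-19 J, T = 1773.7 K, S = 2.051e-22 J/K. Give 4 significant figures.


Step 1: T*S = 1773.7 * 2.051e-22 = 3.638e-19 J
Step 2: F = U - T*S = -3.236e-19 - 3.638e-19
Step 3: F = -6.874e-19 J

-6.874e-19


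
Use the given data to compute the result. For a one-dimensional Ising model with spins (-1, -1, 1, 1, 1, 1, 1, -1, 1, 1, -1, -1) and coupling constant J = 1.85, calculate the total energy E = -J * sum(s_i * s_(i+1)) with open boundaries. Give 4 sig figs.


Step 1: Nearest-neighbor products: 1, -1, 1, 1, 1, 1, -1, -1, 1, -1, 1
Step 2: Sum of products = 3
Step 3: E = -1.85 * 3 = -5.55

-5.55


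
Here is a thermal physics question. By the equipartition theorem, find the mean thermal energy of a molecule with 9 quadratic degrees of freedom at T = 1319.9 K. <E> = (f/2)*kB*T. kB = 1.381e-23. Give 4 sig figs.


Step 1: f/2 = 9/2 = 4.5
Step 2: kB*T = 1.381e-23 * 1319.9 = 1.823e-20
Step 3: <E> = 4.5 * 1.823e-20 = 8.203e-20 J

8.203e-20


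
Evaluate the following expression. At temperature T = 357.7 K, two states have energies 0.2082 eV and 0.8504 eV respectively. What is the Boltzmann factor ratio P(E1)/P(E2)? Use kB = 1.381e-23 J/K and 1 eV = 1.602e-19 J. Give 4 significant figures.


Step 1: Compute energy difference dE = E1 - E2 = 0.2082 - 0.8504 = -0.6422 eV
Step 2: Convert to Joules: dE_J = -0.6422 * 1.602e-19 = -1.029e-19 J
Step 3: Compute exponent = -dE_J / (kB * T) = -(-1.029e-19) / (1.381e-23 * 357.7) = 20.83
Step 4: P(E1)/P(E2) = exp(20.83) = 1.109e+09

1.109e+09


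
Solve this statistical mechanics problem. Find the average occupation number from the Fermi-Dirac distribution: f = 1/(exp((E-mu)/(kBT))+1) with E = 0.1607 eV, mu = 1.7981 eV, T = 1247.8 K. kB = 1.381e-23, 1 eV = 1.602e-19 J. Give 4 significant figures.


Step 1: (E - mu) = 0.1607 - 1.7981 = -1.637 eV
Step 2: Convert: (E-mu)*eV = -2.623e-19 J
Step 3: x = (E-mu)*eV/(kB*T) = -15.22
Step 4: f = 1/(exp(-15.22)+1) = 1

1


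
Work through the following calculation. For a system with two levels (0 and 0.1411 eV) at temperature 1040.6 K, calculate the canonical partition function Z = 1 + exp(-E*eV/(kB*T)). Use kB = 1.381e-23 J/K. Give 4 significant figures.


Step 1: Compute beta*E = E*eV/(kB*T) = 0.1411*1.602e-19/(1.381e-23*1040.6) = 1.573
Step 2: exp(-beta*E) = exp(-1.573) = 0.2074
Step 3: Z = 1 + 0.2074 = 1.207

1.207


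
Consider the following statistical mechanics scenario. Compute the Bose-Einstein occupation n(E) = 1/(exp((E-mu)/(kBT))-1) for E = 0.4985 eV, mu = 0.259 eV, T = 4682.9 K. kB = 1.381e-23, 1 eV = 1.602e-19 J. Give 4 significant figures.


Step 1: (E - mu) = 0.2395 eV
Step 2: x = (E-mu)*eV/(kB*T) = 0.2395*1.602e-19/(1.381e-23*4682.9) = 0.5933
Step 3: exp(x) = 1.81
Step 4: n = 1/(exp(x)-1) = 1.235

1.235


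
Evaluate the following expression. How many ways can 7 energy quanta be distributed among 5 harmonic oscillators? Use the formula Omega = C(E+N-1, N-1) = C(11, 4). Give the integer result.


Step 1: Use binomial coefficient C(11, 4)
Step 2: Numerator = 11! / 7!
Step 3: Denominator = 4!
Step 4: Omega = 330

330


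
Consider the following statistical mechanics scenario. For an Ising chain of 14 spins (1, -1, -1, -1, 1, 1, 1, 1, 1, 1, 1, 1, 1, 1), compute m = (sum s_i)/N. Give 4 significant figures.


Step 1: Count up spins (+1): 11, down spins (-1): 3
Step 2: Total magnetization M = 11 - 3 = 8
Step 3: m = M/N = 8/14 = 0.5714

0.5714


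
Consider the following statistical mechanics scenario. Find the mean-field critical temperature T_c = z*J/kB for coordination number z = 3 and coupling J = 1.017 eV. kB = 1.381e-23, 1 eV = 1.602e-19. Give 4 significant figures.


Step 1: z*J = 3*1.017 = 3.051 eV
Step 2: Convert to Joules: 3.051*1.602e-19 = 4.888e-19 J
Step 3: T_c = 4.888e-19 / 1.381e-23 = 3.539e+04 K

3.539e+04


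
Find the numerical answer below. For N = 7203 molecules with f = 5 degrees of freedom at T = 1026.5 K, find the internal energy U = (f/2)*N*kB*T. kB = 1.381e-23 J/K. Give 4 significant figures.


Step 1: f/2 = 5/2 = 2.5
Step 2: N*kB*T = 7203*1.381e-23*1026.5 = 1.021e-16
Step 3: U = 2.5 * 1.021e-16 = 2.553e-16 J

2.553e-16


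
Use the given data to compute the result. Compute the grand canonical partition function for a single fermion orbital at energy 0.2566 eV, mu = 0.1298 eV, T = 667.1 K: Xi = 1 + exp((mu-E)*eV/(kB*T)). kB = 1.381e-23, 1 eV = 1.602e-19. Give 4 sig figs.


Step 1: (mu - E) = 0.1298 - 0.2566 = -0.1268 eV
Step 2: x = (mu-E)*eV/(kB*T) = -0.1268*1.602e-19/(1.381e-23*667.1) = -2.205
Step 3: exp(x) = 0.1103
Step 4: Xi = 1 + 0.1103 = 1.11

1.11


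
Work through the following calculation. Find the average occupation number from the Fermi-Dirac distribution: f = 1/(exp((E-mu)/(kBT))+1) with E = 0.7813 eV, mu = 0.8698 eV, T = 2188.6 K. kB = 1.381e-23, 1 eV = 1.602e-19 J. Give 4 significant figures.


Step 1: (E - mu) = 0.7813 - 0.8698 = -0.0885 eV
Step 2: Convert: (E-mu)*eV = -1.418e-20 J
Step 3: x = (E-mu)*eV/(kB*T) = -0.4691
Step 4: f = 1/(exp(-0.4691)+1) = 0.6152

0.6152
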